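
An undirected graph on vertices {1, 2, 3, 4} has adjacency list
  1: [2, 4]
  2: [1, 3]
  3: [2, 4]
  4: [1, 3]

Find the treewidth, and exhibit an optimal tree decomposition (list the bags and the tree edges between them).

Treewidth 2.
One optimal decomposition is:
Bags: B1 = {1, 2, 4}  B2 = {2, 3, 4}
Tree: B1–B2

The largest bag has 3 vertices, giving width 2; this decomposition certifies tw(G) ≤ 2. Since 2–1–4–3–2 is a cycle in G, G is not acyclic. Forests are exactly the graphs of treewidth ≤ 1, so tw(G) ≥ 2. Combining the bounds, tw(G) = 2.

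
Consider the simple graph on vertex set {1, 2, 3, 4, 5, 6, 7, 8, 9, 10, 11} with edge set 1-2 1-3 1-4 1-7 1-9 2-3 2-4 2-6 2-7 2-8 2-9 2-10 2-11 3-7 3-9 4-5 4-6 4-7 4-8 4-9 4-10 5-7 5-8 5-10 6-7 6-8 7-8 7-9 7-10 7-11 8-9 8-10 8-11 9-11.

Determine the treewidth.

A width-4 tree decomposition is:
Bags: B1 = {2, 4, 6, 7, 8}  B2 = {2, 4, 7, 8, 9}  B3 = {2, 4, 7, 8, 10}  B4 = {4, 5, 7, 8, 10}  B5 = {2, 7, 8, 9, 11}  B6 = {1, 2, 4, 7, 9}  B7 = {1, 2, 3, 7, 9}
Tree: B1–B2, B2–B3, B3–B4, B2–B5, B2–B6, B6–B7
The largest bag has 5 vertices, giving width 4; this decomposition certifies tw(G) ≤ 4. Conversely, {2, 7, 8, 9, 11} is a clique of size 5, and the vertices of any clique must share a bag in every tree decomposition; so some bag has ≥ 5 vertices and tw(G) ≥ 4. The upper and lower bounds meet at 4, so that is the treewidth.

4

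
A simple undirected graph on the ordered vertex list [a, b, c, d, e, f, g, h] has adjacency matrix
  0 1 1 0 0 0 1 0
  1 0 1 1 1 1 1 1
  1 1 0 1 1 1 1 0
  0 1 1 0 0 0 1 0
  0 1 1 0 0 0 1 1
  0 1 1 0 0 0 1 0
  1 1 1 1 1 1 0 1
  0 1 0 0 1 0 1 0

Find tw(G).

3

A width-3 tree decomposition is:
Bags: B1 = {a, b, c, g}  B2 = {b, c, e, g}  B3 = {b, e, g, h}  B4 = {b, c, d, g}  B5 = {b, c, f, g}
Tree: B1–B2, B2–B3, B2–B4, B2–B5
Each bag holds 4 vertices, so the decomposition has width 3, which upper-bounds the treewidth. For the lower bound, the 4 vertices {b, e, g, h} are pairwise adjacent, and any tree decomposition puts a clique entirely inside one bag — forcing width ≥ 3. The upper and lower bounds meet at 3, so that is the treewidth.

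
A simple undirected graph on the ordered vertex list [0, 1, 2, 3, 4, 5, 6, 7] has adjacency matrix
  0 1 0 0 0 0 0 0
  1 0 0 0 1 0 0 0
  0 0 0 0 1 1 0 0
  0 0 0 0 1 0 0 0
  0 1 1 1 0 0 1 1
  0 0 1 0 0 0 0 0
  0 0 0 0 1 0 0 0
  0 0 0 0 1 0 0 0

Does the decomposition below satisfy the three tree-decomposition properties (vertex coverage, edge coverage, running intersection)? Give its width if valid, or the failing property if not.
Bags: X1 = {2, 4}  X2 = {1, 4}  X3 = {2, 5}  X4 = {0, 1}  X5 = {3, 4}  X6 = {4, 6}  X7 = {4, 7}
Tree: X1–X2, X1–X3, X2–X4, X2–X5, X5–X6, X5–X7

Yes; width 1.

Vertex coverage: the bags together contain {0, 1, 2, 3, 4, 5, 6, 7}, the full vertex set. Edge coverage: each edge of G has both endpoints in at least one bag. Running intersection: for every vertex, the bags containing it form a connected subtree. All three properties hold, so this is a valid tree decomposition of width max|bag| − 1 = 1, and hence tw(G) ≤ 1.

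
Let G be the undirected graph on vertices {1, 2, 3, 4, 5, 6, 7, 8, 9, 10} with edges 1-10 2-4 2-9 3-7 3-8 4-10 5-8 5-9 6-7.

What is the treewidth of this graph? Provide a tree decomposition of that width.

Treewidth 1.
Bags: B1 = {1, 10}  B2 = {4, 10}  B3 = {2, 4}  B4 = {2, 9}  B5 = {5, 9}  B6 = {5, 8}  B7 = {3, 8}  B8 = {3, 7}  B9 = {6, 7}
Tree: B1–B2, B2–B3, B3–B4, B4–B5, B5–B6, B6–B7, B7–B8, B8–B9

Each bag holds 2 vertices, so the decomposition has width 1, which upper-bounds the treewidth. G has an edge, so its treewidth is at least 1. Hence tw(G) = 1 exactly.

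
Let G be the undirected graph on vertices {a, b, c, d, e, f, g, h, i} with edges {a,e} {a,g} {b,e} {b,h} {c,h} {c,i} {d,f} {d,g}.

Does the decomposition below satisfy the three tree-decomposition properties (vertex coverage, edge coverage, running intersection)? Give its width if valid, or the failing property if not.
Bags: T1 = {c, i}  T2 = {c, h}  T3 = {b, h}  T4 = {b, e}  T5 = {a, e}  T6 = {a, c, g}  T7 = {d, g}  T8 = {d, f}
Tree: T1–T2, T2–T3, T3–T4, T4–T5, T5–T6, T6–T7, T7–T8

No — bags containing vertex c are not connected in the tree.

A tree decomposition must satisfy three properties: every vertex lies in some bag; for every edge, both endpoints lie together in some bag; and for every vertex, the bags containing it form a connected subtree. Here bags containing vertex c are not connected in the tree, so the decomposition is invalid.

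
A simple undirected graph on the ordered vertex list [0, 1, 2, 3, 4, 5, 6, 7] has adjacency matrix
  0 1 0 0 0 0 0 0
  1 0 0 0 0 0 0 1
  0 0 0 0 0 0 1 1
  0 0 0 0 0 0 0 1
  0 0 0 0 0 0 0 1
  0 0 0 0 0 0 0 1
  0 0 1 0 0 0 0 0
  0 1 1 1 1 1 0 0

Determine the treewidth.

A width-1 tree decomposition is:
Bags: B1 = {3, 7}  B2 = {4, 7}  B3 = {1, 7}  B4 = {5, 7}  B5 = {2, 7}  B6 = {2, 6}  B7 = {0, 1}
Tree: B1–B2, B2–B3, B1–B4, B1–B5, B5–B6, B3–B7
Every bag has size at most 2, so the width is 2 − 1 = 1 and tw(G) ≤ 1. G has an edge, so its treewidth is at least 1. Hence tw(G) = 1 exactly.

1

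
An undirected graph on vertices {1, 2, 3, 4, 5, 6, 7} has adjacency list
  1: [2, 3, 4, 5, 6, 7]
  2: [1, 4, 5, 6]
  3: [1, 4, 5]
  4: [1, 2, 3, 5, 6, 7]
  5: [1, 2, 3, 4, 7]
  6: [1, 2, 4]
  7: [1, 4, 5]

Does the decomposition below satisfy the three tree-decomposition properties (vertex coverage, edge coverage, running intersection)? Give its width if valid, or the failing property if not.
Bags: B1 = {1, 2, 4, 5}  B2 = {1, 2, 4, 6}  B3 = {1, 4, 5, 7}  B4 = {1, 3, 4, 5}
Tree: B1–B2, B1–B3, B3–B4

Every vertex of G appears in some bag (union = {1, 2, 3, 4, 5, 6, 7}); every edge is covered by a bag; and for each vertex v the set of bags containing v is connected in the bag tree. The decomposition is therefore valid. The largest bag has 4 vertices, so the width is 3.

Yes; width 3.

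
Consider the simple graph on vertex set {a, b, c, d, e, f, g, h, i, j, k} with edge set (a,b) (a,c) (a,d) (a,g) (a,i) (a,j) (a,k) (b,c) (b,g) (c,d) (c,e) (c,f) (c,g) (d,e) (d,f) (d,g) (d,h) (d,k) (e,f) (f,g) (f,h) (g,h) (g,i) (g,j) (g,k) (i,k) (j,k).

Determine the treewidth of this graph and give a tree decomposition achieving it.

Every bag has size at most 4, so the width is 4 − 1 = 3 and tw(G) ≤ 3. Conversely, {a, c, d, g} is a clique of size 4, and the vertices of any clique must share a bag in every tree decomposition; so some bag has ≥ 4 vertices and tw(G) ≥ 3. Combining the bounds, tw(G) = 3.

Treewidth 3.
One optimal decomposition is:
Bags: B1 = {a, d, g, k}  B2 = {a, c, d, g}  B3 = {a, b, c, g}  B4 = {a, g, j, k}  B5 = {c, d, f, g}  B6 = {c, d, e, f}  B7 = {a, g, i, k}  B8 = {d, f, g, h}
Tree: B1–B2, B2–B3, B1–B4, B2–B5, B5–B6, B1–B7, B5–B8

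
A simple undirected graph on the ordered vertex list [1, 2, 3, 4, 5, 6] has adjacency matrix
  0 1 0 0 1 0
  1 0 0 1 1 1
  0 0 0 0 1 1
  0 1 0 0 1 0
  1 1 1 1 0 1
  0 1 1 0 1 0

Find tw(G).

A width-2 tree decomposition is:
Bags: B1 = {2, 5, 6}  B2 = {1, 2, 5}  B3 = {3, 5, 6}  B4 = {2, 4, 5}
Tree: B1–B2, B1–B3, B1–B4
Every bag has size at most 3, so the width is 3 − 1 = 2 and tw(G) ≤ 2. On the other hand G contains the 3-clique {1, 2, 5}. A clique must lie in a single bag of any decomposition, so no decomposition can have width below 2. Combining the bounds, tw(G) = 2.

2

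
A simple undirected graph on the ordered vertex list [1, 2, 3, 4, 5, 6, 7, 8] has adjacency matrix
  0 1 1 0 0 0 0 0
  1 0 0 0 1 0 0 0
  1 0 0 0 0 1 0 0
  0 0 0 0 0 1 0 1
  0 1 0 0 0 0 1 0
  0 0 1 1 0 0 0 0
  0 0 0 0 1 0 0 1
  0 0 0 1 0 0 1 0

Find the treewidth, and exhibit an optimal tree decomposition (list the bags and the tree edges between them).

Each bag holds 3 vertices, so the decomposition has width 2, which upper-bounds the treewidth. For the lower bound, G contains the cycle 6–3–1–2–5–7–8–4–6, so G is not a forest; only forests have treewidth ≤ 1, hence tw(G) ≥ 2. The upper and lower bounds meet at 2, so that is the treewidth.

Treewidth 2.
Bags: B1 = {1, 3, 6}  B2 = {1, 2, 6}  B3 = {2, 5, 6}  B4 = {5, 6, 7}  B5 = {6, 7, 8}  B6 = {4, 6, 8}
Tree: B1–B2, B2–B3, B3–B4, B4–B5, B5–B6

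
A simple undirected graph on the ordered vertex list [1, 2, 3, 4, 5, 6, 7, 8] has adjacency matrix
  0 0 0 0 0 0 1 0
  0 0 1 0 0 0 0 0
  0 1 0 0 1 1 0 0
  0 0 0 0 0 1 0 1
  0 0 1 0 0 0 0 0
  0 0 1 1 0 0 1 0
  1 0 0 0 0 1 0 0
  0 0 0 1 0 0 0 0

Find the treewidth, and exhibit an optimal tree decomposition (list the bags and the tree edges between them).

Treewidth 1.
Bags: B1 = {3, 6}  B2 = {2, 3}  B3 = {4, 6}  B4 = {4, 8}  B5 = {3, 5}  B6 = {6, 7}  B7 = {1, 7}
Tree: B1–B2, B1–B3, B3–B4, B1–B5, B3–B6, B6–B7

The largest bag has 2 vertices, giving width 1; this decomposition certifies tw(G) ≤ 1. G has an edge, so its treewidth is at least 1. Hence tw(G) = 1 exactly.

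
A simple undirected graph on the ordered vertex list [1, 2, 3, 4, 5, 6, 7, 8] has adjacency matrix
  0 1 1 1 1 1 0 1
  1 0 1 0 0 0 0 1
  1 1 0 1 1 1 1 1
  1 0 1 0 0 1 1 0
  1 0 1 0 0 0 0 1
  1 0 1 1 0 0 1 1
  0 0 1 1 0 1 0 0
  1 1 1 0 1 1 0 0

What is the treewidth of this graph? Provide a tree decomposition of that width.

Treewidth 3.
Bags: B1 = {1, 3, 6, 8}  B2 = {1, 2, 3, 8}  B3 = {1, 3, 5, 8}  B4 = {1, 3, 4, 6}  B5 = {3, 4, 6, 7}
Tree: B1–B2, B1–B3, B1–B4, B4–B5

The largest bag has 4 vertices, giving width 3; this decomposition certifies tw(G) ≤ 3. Conversely, {1, 2, 3, 8} is a clique of size 4, and the vertices of any clique must share a bag in every tree decomposition; so some bag has ≥ 4 vertices and tw(G) ≥ 3. The upper and lower bounds meet at 3, so that is the treewidth.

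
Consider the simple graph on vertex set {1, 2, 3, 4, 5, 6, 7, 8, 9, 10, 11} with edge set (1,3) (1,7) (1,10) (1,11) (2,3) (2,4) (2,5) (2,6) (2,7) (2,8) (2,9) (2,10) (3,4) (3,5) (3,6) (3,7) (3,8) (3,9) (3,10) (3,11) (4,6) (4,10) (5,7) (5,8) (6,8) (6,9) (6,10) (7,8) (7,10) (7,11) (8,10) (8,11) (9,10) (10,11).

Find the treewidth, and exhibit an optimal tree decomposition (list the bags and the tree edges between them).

The largest bag has 5 vertices, giving width 4; this decomposition certifies tw(G) ≤ 4. Conversely, {1, 3, 7, 10, 11} is a clique of size 5, and the vertices of any clique must share a bag in every tree decomposition; so some bag has ≥ 5 vertices and tw(G) ≥ 4. Hence tw(G) = 4 exactly.

Treewidth 4.
Bags: B1 = {2, 3, 7, 8, 10}  B2 = {2, 3, 6, 8, 10}  B3 = {2, 3, 6, 9, 10}  B4 = {3, 7, 8, 10, 11}  B5 = {2, 3, 4, 6, 10}  B6 = {2, 3, 5, 7, 8}  B7 = {1, 3, 7, 10, 11}
Tree: B1–B2, B2–B3, B1–B4, B3–B5, B1–B6, B4–B7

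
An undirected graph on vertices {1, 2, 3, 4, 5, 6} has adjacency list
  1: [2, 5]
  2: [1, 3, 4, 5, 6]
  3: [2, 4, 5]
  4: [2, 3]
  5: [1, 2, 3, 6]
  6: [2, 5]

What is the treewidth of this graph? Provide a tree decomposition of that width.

The largest bag has 3 vertices, giving width 2; this decomposition certifies tw(G) ≤ 2. Conversely, {2, 3, 4} is a clique of size 3, and the vertices of any clique must share a bag in every tree decomposition; so some bag has ≥ 3 vertices and tw(G) ≥ 2. Therefore the treewidth is 2.

Treewidth 2.
One such decomposition:
Bags: B1 = {2, 3, 5}  B2 = {2, 5, 6}  B3 = {1, 2, 5}  B4 = {2, 3, 4}
Tree: B1–B2, B2–B3, B1–B4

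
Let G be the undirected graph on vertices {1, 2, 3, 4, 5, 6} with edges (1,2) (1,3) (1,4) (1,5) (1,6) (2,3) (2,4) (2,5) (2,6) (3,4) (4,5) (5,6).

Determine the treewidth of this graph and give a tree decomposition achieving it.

The largest bag has 4 vertices, giving width 3; this decomposition certifies tw(G) ≤ 3. Conversely, {1, 2, 3, 4} is a clique of size 4, and the vertices of any clique must share a bag in every tree decomposition; so some bag has ≥ 4 vertices and tw(G) ≥ 3. The upper and lower bounds meet at 3, so that is the treewidth.

Treewidth 3.
One such decomposition:
Bags: B1 = {1, 2, 3, 4}  B2 = {1, 2, 4, 5}  B3 = {1, 2, 5, 6}
Tree: B1–B2, B2–B3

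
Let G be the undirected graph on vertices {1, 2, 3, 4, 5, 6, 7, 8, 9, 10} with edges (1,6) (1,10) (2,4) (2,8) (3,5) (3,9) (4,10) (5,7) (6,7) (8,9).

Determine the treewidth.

A width-2 tree decomposition is:
Bags: B1 = {5, 6, 7}  B2 = {3, 5, 6}  B3 = {3, 6, 9}  B4 = {6, 8, 9}  B5 = {2, 6, 8}  B6 = {2, 4, 6}  B7 = {4, 6, 10}  B8 = {1, 6, 10}
Tree: B1–B2, B2–B3, B3–B4, B4–B5, B5–B6, B6–B7, B7–B8
The largest bag has 3 vertices, giving width 2; this decomposition certifies tw(G) ≤ 2. The edges 6–7–5–3–9–8–2–4–10–1–6 form a cycle, so G is not a tree and its treewidth is at least 2. The upper and lower bounds meet at 2, so that is the treewidth.

2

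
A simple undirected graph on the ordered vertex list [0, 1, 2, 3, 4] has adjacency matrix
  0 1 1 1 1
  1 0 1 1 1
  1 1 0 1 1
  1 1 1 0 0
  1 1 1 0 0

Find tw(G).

3

A width-3 tree decomposition is:
Bags: B1 = {0, 1, 2, 4}  B2 = {0, 1, 2, 3}
Tree: B1–B2
Every bag has size at most 4, so the width is 4 − 1 = 3 and tw(G) ≤ 3. For the lower bound, the 4 vertices {0, 1, 2, 3} are pairwise adjacent, and any tree decomposition puts a clique entirely inside one bag — forcing width ≥ 3. Combining the bounds, tw(G) = 3.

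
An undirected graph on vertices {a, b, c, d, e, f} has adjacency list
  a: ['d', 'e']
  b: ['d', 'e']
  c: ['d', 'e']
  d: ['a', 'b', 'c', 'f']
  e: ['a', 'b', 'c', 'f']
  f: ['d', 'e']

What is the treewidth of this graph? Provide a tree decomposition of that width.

Treewidth 2.
One optimal decomposition is:
Bags: B1 = {a, d, e}  B2 = {d, e, f}  B3 = {b, d, e}  B4 = {c, d, e}
Tree: B1–B2, B2–B3, B3–B4

The largest bag has 3 vertices, giving width 2; this decomposition certifies tw(G) ≤ 2. The edges d–a–e–f–d form a cycle, so G is not a tree and its treewidth is at least 2. Therefore the treewidth is 2.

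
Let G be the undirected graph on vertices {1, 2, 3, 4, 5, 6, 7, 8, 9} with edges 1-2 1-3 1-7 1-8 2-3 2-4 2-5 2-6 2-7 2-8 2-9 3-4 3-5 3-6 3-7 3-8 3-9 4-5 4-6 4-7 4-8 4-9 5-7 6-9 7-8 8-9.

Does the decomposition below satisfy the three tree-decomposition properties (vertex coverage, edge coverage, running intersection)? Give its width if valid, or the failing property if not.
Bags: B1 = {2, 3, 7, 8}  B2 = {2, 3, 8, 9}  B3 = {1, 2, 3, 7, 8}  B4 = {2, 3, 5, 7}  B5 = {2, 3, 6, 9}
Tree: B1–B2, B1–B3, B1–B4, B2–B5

No — vertex 4 appears in no bag.

A tree decomposition must satisfy three properties: every vertex lies in some bag; for every edge, both endpoints lie together in some bag; and for every vertex, the bags containing it form a connected subtree. Here vertex 4 appears in no bag, so the decomposition is invalid.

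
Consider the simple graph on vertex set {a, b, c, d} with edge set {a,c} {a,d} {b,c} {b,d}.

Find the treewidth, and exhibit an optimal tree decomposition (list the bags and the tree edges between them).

The largest bag has 3 vertices, giving width 2; this decomposition certifies tw(G) ≤ 2. For the lower bound, G contains the cycle a–d–b–c–a, so G is not a forest; only forests have treewidth ≤ 1, hence tw(G) ≥ 2. Therefore the treewidth is 2.

Treewidth 2.
One optimal decomposition is:
Bags: B1 = {a, b, d}  B2 = {a, b, c}
Tree: B1–B2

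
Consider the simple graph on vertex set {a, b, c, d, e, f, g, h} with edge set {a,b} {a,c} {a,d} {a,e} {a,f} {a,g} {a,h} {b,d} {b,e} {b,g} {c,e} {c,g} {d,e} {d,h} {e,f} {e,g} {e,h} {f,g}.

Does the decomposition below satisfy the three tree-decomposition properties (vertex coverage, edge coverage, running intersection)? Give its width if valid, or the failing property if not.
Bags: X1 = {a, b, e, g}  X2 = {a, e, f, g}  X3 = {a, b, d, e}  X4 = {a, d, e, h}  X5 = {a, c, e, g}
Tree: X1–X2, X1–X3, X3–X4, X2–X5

Yes; width 3.

Checking the three conditions: (i) the bags cover all of {a, b, c, d, e, f, g, h}; (ii) for each edge, some bag contains both endpoints; (iii) the bags containing any fixed vertex form a subtree. All hold, so the decomposition is valid with width 4 − 1 = 3.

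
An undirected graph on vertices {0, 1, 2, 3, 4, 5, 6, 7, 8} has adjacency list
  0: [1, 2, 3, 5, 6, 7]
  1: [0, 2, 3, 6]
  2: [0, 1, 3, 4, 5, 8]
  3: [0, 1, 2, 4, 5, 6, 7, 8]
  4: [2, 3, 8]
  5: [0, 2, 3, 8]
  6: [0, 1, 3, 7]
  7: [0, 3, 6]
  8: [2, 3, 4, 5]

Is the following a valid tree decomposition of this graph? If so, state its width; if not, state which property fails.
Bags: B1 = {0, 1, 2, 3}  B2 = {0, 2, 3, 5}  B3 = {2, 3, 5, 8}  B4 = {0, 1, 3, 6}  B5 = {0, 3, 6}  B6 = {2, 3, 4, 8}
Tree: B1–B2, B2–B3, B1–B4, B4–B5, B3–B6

A tree decomposition must satisfy three properties: every vertex lies in some bag; for every edge, both endpoints lie together in some bag; and for every vertex, the bags containing it form a connected subtree. Here vertex 7 appears in no bag, so the decomposition is invalid.

No — vertex 7 appears in no bag.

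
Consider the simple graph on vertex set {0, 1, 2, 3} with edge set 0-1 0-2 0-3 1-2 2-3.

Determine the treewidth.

2

A width-2 tree decomposition is:
Bags: B1 = {0, 1, 2}  B2 = {0, 2, 3}
Tree: B1–B2
Every bag has size at most 3, so the width is 3 − 1 = 2 and tw(G) ≤ 2. Conversely, {0, 1, 2} is a clique of size 3, and the vertices of any clique must share a bag in every tree decomposition; so some bag has ≥ 3 vertices and tw(G) ≥ 2. Combining the bounds, tw(G) = 2.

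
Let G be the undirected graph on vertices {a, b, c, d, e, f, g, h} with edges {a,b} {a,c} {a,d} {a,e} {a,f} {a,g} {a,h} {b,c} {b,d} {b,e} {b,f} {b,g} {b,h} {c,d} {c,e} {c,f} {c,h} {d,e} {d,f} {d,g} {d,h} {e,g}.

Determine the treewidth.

4

A width-4 tree decomposition is:
Bags: B1 = {a, b, d, e, g}  B2 = {a, b, c, d, e}  B3 = {a, b, c, d, h}  B4 = {a, b, c, d, f}
Tree: B1–B2, B2–B3, B2–B4
Each bag holds 5 vertices, so the decomposition has width 4, which upper-bounds the treewidth. For the lower bound, the 5 vertices {a, b, d, e, g} are pairwise adjacent, and any tree decomposition puts a clique entirely inside one bag — forcing width ≥ 4. Therefore the treewidth is 4.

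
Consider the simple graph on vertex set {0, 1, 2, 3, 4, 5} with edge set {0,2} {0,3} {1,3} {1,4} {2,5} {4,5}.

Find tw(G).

2

A width-2 tree decomposition is:
Bags: B1 = {0, 2, 3}  B2 = {1, 2, 3}  B3 = {1, 2, 4}  B4 = {2, 4, 5}
Tree: B1–B2, B2–B3, B3–B4
Every bag has size at most 3, so the width is 3 − 1 = 2 and tw(G) ≤ 2. Since 2–0–3–1–4–5–2 is a cycle in G, G is not acyclic. Forests are exactly the graphs of treewidth ≤ 1, so tw(G) ≥ 2. Therefore the treewidth is 2.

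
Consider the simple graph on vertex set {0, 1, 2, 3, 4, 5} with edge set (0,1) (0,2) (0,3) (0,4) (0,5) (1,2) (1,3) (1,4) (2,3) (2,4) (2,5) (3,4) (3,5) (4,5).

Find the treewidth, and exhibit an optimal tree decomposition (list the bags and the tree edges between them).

The largest bag has 5 vertices, giving width 4; this decomposition certifies tw(G) ≤ 4. Conversely, {0, 1, 2, 3, 4} is a clique of size 5, and the vertices of any clique must share a bag in every tree decomposition; so some bag has ≥ 5 vertices and tw(G) ≥ 4. Hence tw(G) = 4 exactly.

Treewidth 4.
One optimal decomposition is:
Bags: B1 = {0, 2, 3, 4, 5}  B2 = {0, 1, 2, 3, 4}
Tree: B1–B2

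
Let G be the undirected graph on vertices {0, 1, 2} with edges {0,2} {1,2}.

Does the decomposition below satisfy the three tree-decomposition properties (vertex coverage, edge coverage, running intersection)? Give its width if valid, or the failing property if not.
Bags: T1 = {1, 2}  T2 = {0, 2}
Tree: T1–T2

Yes; width 1.

Vertex coverage: the bags together contain {0, 1, 2}, the full vertex set. Edge coverage: each edge of G has both endpoints in at least one bag. Running intersection: for every vertex, the bags containing it form a connected subtree. All three properties hold, so this is a valid tree decomposition of width max|bag| − 1 = 1, and hence tw(G) ≤ 1.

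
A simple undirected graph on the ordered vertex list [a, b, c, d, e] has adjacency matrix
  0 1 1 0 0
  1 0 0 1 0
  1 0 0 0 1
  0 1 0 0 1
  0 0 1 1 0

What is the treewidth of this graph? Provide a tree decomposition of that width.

Treewidth 2.
Bags: B1 = {b, d, e}  B2 = {a, b, e}  B3 = {a, c, e}
Tree: B1–B2, B2–B3

Each bag holds 3 vertices, so the decomposition has width 2, which upper-bounds the treewidth. For the lower bound, G contains the cycle e–d–b–a–c–e, so G is not a forest; only forests have treewidth ≤ 1, hence tw(G) ≥ 2. Hence tw(G) = 2 exactly.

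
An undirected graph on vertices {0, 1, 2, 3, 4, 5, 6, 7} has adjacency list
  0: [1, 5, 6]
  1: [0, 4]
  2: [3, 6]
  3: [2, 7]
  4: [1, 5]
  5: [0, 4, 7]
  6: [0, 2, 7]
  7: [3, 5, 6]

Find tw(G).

2

A width-2 tree decomposition is:
Bags: B1 = {2, 3, 7}  B2 = {2, 6, 7}  B3 = {5, 6, 7}  B4 = {0, 5, 6}  B5 = {0, 4, 5}  B6 = {0, 1, 4}
Tree: B1–B2, B2–B3, B3–B4, B4–B5, B5–B6
The largest bag has 3 vertices, giving width 2; this decomposition certifies tw(G) ≤ 2. For the lower bound, G contains the cycle 3–2–6–7–3, so G is not a forest; only forests have treewidth ≤ 1, hence tw(G) ≥ 2. Hence tw(G) = 2 exactly.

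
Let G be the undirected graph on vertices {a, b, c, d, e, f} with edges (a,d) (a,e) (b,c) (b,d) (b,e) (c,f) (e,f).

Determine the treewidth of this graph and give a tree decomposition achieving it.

Each bag holds 3 vertices, so the decomposition has width 2, which upper-bounds the treewidth. The edges c–f–e–b–c form a cycle, so G is not a tree and its treewidth is at least 2. Hence tw(G) = 2 exactly.

Treewidth 2.
One such decomposition:
Bags: B1 = {b, c, f}  B2 = {b, e, f}  B3 = {b, d, e}  B4 = {a, d, e}
Tree: B1–B2, B2–B3, B3–B4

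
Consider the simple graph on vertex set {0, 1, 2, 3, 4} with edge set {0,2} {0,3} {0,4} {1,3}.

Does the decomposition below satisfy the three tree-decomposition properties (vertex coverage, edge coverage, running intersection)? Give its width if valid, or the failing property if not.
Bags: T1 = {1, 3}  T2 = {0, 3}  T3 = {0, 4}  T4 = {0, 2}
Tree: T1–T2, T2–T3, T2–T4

Yes; width 1.

Vertex coverage: the bags together contain {0, 1, 2, 3, 4}, the full vertex set. Edge coverage: each edge of G has both endpoints in at least one bag. Running intersection: for every vertex, the bags containing it form a connected subtree. All three properties hold, so this is a valid tree decomposition of width max|bag| − 1 = 1, and hence tw(G) ≤ 1.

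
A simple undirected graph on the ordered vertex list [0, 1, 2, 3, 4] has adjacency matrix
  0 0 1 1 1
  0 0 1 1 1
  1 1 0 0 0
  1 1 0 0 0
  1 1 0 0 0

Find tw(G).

A width-2 tree decomposition is:
Bags: B1 = {0, 1, 4}  B2 = {0, 1, 2}  B3 = {0, 1, 3}
Tree: B1–B2, B2–B3
Each bag holds 3 vertices, so the decomposition has width 2, which upper-bounds the treewidth. For the lower bound, G contains the cycle 1–4–0–2–1, so G is not a forest; only forests have treewidth ≤ 1, hence tw(G) ≥ 2. The upper and lower bounds meet at 2, so that is the treewidth.

2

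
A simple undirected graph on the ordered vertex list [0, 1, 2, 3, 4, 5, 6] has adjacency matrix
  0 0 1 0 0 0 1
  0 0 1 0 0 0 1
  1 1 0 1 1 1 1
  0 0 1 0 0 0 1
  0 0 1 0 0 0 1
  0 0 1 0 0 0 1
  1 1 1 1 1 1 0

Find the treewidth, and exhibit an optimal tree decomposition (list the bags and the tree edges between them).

Each bag holds 3 vertices, so the decomposition has width 2, which upper-bounds the treewidth. For the lower bound, the 3 vertices {0, 2, 6} are pairwise adjacent, and any tree decomposition puts a clique entirely inside one bag — forcing width ≥ 2. Combining the bounds, tw(G) = 2.

Treewidth 2.
Bags: B1 = {2, 4, 6}  B2 = {1, 2, 6}  B3 = {2, 5, 6}  B4 = {0, 2, 6}  B5 = {2, 3, 6}
Tree: B1–B2, B2–B3, B1–B4, B3–B5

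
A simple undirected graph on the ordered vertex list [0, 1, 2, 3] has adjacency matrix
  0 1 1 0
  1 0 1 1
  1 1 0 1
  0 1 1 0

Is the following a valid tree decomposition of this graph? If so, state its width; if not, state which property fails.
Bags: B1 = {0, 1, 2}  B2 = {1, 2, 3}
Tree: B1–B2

Yes; width 2.

Checking the three conditions: (i) the bags cover all of {0, 1, 2, 3}; (ii) for each edge, some bag contains both endpoints; (iii) the bags containing any fixed vertex form a subtree. All hold, so the decomposition is valid with width 3 − 1 = 2.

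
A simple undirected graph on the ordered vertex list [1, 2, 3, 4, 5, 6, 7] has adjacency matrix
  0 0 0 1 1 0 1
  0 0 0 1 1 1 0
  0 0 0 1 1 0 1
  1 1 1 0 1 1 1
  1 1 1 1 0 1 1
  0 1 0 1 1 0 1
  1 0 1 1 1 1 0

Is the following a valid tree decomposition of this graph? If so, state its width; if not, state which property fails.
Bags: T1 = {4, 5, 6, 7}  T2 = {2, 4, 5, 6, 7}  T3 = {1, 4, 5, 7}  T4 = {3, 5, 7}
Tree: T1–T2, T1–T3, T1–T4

A tree decomposition must satisfy three properties: every vertex lies in some bag; for every edge, both endpoints lie together in some bag; and for every vertex, the bags containing it form a connected subtree. Here edge (4,3) lies in no bag, so the decomposition is invalid.

No — edge (4,3) lies in no bag.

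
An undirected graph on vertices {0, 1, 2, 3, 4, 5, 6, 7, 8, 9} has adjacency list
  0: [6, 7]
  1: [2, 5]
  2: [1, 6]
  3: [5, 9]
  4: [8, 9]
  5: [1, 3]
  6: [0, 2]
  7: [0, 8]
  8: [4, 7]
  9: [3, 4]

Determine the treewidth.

2

A width-2 tree decomposition is:
Bags: B1 = {1, 3, 5}  B2 = {1, 2, 3}  B3 = {2, 3, 6}  B4 = {0, 3, 6}  B5 = {0, 3, 7}  B6 = {3, 7, 8}  B7 = {3, 4, 8}  B8 = {3, 4, 9}
Tree: B1–B2, B2–B3, B3–B4, B4–B5, B5–B6, B6–B7, B7–B8
The largest bag has 3 vertices, giving width 2; this decomposition certifies tw(G) ≤ 2. For the lower bound, G contains the cycle 3–5–1–2–6–0–7–8–4–9–3, so G is not a forest; only forests have treewidth ≤ 1, hence tw(G) ≥ 2. Therefore the treewidth is 2.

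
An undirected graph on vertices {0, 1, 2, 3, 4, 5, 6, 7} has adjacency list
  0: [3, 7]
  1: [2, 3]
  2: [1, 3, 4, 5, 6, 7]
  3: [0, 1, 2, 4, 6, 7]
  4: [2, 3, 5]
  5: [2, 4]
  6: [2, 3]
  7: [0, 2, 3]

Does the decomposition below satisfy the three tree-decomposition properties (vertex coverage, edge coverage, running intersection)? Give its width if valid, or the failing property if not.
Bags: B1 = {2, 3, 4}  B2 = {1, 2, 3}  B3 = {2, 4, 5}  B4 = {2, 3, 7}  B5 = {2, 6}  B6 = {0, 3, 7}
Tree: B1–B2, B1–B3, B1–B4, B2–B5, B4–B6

No — edge (3,6) lies in no bag.

A tree decomposition must satisfy three properties: every vertex lies in some bag; for every edge, both endpoints lie together in some bag; and for every vertex, the bags containing it form a connected subtree. Here edge (3,6) lies in no bag, so the decomposition is invalid.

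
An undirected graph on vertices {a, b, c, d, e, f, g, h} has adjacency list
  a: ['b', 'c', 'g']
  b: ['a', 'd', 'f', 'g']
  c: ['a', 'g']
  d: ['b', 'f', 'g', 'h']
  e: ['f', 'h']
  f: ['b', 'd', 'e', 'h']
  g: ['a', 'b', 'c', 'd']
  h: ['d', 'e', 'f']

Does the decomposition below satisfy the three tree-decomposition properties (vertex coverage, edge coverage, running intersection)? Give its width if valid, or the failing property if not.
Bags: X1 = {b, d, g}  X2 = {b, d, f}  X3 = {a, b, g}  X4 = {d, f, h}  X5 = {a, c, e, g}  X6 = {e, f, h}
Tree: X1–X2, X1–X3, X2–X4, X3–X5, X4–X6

No — bags containing vertex e are not connected in the tree.

A tree decomposition must satisfy three properties: every vertex lies in some bag; for every edge, both endpoints lie together in some bag; and for every vertex, the bags containing it form a connected subtree. Here bags containing vertex e are not connected in the tree, so the decomposition is invalid.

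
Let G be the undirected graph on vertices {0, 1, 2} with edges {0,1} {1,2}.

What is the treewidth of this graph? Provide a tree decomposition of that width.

Treewidth 1.
One such decomposition:
Bags: B1 = {1, 2}  B2 = {0, 1}
Tree: B1–B2

The largest bag has 2 vertices, giving width 1; this decomposition certifies tw(G) ≤ 1. Any graph with an edge has treewidth ≥ 1, and G has the edge 2–1. Therefore the treewidth is 1.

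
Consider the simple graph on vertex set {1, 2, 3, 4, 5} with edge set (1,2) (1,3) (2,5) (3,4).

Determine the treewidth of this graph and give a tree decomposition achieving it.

Treewidth 1.
One optimal decomposition is:
Bags: B1 = {2, 5}  B2 = {1, 2}  B3 = {1, 3}  B4 = {3, 4}
Tree: B1–B2, B2–B3, B3–B4

The largest bag has 2 vertices, giving width 1; this decomposition certifies tw(G) ≤ 1. Any graph with an edge has treewidth ≥ 1, and G has the edge 5–2. The upper and lower bounds meet at 1, so that is the treewidth.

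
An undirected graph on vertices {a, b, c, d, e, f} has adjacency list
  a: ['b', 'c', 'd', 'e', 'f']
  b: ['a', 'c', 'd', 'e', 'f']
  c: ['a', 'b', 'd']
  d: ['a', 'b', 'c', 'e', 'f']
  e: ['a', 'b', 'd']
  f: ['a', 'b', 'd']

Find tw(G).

A width-3 tree decomposition is:
Bags: B1 = {a, b, d, e}  B2 = {a, b, d, f}  B3 = {a, b, c, d}
Tree: B1–B2, B2–B3
Each bag holds 4 vertices, so the decomposition has width 3, which upper-bounds the treewidth. For the lower bound, the 4 vertices {a, b, d, e} are pairwise adjacent, and any tree decomposition puts a clique entirely inside one bag — forcing width ≥ 3. Combining the bounds, tw(G) = 3.

3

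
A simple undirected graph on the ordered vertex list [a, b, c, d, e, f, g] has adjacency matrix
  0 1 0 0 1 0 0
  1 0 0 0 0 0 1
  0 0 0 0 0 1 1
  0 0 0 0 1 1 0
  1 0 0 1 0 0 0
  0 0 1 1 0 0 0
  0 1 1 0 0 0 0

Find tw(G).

2

A width-2 tree decomposition is:
Bags: B1 = {a, b, g}  B2 = {a, e, g}  B3 = {d, e, g}  B4 = {d, f, g}  B5 = {c, f, g}
Tree: B1–B2, B2–B3, B3–B4, B4–B5
Each bag holds 3 vertices, so the decomposition has width 2, which upper-bounds the treewidth. For the lower bound, G contains the cycle g–b–a–e–d–f–c–g, so G is not a forest; only forests have treewidth ≤ 1, hence tw(G) ≥ 2. The upper and lower bounds meet at 2, so that is the treewidth.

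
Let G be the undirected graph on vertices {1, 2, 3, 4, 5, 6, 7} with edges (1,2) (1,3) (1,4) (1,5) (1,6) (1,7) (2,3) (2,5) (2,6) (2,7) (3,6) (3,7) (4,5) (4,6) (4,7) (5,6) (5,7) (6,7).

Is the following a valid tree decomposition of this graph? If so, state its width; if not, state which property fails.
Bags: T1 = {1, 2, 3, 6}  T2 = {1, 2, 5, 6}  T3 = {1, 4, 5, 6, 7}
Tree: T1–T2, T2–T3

No — edge (7,3) lies in no bag.

A tree decomposition must satisfy three properties: every vertex lies in some bag; for every edge, both endpoints lie together in some bag; and for every vertex, the bags containing it form a connected subtree. Here edge (7,3) lies in no bag, so the decomposition is invalid.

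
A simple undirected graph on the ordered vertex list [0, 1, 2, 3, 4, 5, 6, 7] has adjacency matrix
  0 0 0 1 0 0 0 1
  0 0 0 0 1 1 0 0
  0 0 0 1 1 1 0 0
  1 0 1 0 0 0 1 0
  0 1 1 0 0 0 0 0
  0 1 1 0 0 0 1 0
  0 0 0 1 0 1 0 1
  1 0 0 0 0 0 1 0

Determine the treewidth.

2

A width-2 tree decomposition is:
Bags: B1 = {0, 3, 7}  B2 = {3, 6, 7}  B3 = {2, 3, 6}  B4 = {2, 5, 6}  B5 = {2, 4, 5}  B6 = {1, 4, 5}
Tree: B1–B2, B2–B3, B3–B4, B4–B5, B5–B6
Every bag has size at most 3, so the width is 3 − 1 = 2 and tw(G) ≤ 2. Since 0–7–6–3–0 is a cycle in G, G is not acyclic. Forests are exactly the graphs of treewidth ≤ 1, so tw(G) ≥ 2. Therefore the treewidth is 2.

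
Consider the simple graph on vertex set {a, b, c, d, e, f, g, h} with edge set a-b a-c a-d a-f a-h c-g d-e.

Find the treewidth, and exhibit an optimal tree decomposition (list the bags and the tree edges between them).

Each bag holds 2 vertices, so the decomposition has width 1, which upper-bounds the treewidth. Any graph with an edge has treewidth ≥ 1, and G has the edge d–a. Therefore the treewidth is 1.

Treewidth 1.
One such decomposition:
Bags: B1 = {a, d}  B2 = {a, c}  B3 = {a, h}  B4 = {c, g}  B5 = {d, e}  B6 = {a, f}  B7 = {a, b}
Tree: B1–B2, B1–B3, B2–B4, B1–B5, B2–B6, B1–B7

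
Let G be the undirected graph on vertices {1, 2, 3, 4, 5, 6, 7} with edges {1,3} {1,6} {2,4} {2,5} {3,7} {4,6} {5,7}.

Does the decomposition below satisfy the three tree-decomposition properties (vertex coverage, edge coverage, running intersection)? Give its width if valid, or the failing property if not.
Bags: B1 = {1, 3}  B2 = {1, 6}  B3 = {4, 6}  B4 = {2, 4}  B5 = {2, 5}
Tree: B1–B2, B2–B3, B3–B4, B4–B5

No — vertex 7 appears in no bag.

A tree decomposition must satisfy three properties: every vertex lies in some bag; for every edge, both endpoints lie together in some bag; and for every vertex, the bags containing it form a connected subtree. Here vertex 7 appears in no bag, so the decomposition is invalid.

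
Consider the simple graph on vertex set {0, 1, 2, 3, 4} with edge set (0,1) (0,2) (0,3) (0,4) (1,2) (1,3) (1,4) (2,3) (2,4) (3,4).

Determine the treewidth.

A width-4 tree decomposition is:
Bags: B1 = {0, 1, 2, 3, 4}
Tree: (single bag)
A single bag containing all 5 vertices is trivially a valid decomposition of width 4. Conversely, {0, 1, 2, 3, 4} is a clique of size 5, and the vertices of any clique must share a bag in every tree decomposition; so some bag has ≥ 5 vertices and tw(G) ≥ 4. The upper and lower bounds meet at 4, so that is the treewidth.

4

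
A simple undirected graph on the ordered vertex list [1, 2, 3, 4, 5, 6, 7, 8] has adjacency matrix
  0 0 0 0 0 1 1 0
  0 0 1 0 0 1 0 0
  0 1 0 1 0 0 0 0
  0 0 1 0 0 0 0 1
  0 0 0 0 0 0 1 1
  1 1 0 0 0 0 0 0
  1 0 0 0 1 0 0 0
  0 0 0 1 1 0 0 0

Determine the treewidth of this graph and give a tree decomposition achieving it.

Treewidth 2.
One such decomposition:
Bags: B1 = {2, 3, 6}  B2 = {3, 4, 6}  B3 = {4, 6, 8}  B4 = {5, 6, 8}  B5 = {5, 6, 7}  B6 = {1, 6, 7}
Tree: B1–B2, B2–B3, B3–B4, B4–B5, B5–B6

The largest bag has 3 vertices, giving width 2; this decomposition certifies tw(G) ≤ 2. The edges 6–2–3–4–8–5–7–1–6 form a cycle, so G is not a tree and its treewidth is at least 2. The upper and lower bounds meet at 2, so that is the treewidth.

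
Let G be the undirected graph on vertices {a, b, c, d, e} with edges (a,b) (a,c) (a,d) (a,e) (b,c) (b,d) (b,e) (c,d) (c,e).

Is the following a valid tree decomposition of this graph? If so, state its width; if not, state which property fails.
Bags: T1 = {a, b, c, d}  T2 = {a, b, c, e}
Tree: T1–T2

Yes; width 3.

Vertex coverage: the bags together contain {a, b, c, d, e}, the full vertex set. Edge coverage: each edge of G has both endpoints in at least one bag. Running intersection: for every vertex, the bags containing it form a connected subtree. All three properties hold, so this is a valid tree decomposition of width max|bag| − 1 = 3, and hence tw(G) ≤ 3.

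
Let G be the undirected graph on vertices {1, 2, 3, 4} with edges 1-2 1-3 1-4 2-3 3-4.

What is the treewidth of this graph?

2

A width-2 tree decomposition is:
Bags: B1 = {1, 3, 4}  B2 = {1, 2, 3}
Tree: B1–B2
Each bag holds 3 vertices, so the decomposition has width 2, which upper-bounds the treewidth. For the lower bound, the 3 vertices {1, 2, 3} are pairwise adjacent, and any tree decomposition puts a clique entirely inside one bag — forcing width ≥ 2. Hence tw(G) = 2 exactly.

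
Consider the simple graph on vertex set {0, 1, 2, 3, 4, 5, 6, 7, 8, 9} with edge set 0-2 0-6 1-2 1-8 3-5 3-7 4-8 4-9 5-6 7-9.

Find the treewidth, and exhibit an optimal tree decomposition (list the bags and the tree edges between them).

Treewidth 2.
Bags: B1 = {4, 8, 9}  B2 = {7, 8, 9}  B3 = {3, 7, 8}  B4 = {3, 5, 8}  B5 = {5, 6, 8}  B6 = {0, 6, 8}  B7 = {0, 2, 8}  B8 = {1, 2, 8}
Tree: B1–B2, B2–B3, B3–B4, B4–B5, B5–B6, B6–B7, B7–B8

Every bag has size at most 3, so the width is 3 − 1 = 2 and tw(G) ≤ 2. Since 8–4–9–7–3–5–6–0–2–1–8 is a cycle in G, G is not acyclic. Forests are exactly the graphs of treewidth ≤ 1, so tw(G) ≥ 2. Hence tw(G) = 2 exactly.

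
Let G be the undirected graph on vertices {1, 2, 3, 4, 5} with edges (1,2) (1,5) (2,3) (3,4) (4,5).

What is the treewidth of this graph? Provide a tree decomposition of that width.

Treewidth 2.
Bags: B1 = {1, 4, 5}  B2 = {1, 2, 4}  B3 = {2, 3, 4}
Tree: B1–B2, B2–B3

The largest bag has 3 vertices, giving width 2; this decomposition certifies tw(G) ≤ 2. Since 4–5–1–2–3–4 is a cycle in G, G is not acyclic. Forests are exactly the graphs of treewidth ≤ 1, so tw(G) ≥ 2. Hence tw(G) = 2 exactly.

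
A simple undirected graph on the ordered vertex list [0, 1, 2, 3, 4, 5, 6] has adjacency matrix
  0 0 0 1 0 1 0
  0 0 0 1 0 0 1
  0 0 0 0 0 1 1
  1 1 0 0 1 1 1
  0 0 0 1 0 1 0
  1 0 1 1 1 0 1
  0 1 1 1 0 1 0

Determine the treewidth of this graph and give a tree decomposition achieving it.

Each bag holds 3 vertices, so the decomposition has width 2, which upper-bounds the treewidth. For the lower bound, the 3 vertices {2, 5, 6} are pairwise adjacent, and any tree decomposition puts a clique entirely inside one bag — forcing width ≥ 2. The upper and lower bounds meet at 2, so that is the treewidth.

Treewidth 2.
One optimal decomposition is:
Bags: B1 = {2, 5, 6}  B2 = {3, 5, 6}  B3 = {1, 3, 6}  B4 = {0, 3, 5}  B5 = {3, 4, 5}
Tree: B1–B2, B2–B3, B2–B4, B2–B5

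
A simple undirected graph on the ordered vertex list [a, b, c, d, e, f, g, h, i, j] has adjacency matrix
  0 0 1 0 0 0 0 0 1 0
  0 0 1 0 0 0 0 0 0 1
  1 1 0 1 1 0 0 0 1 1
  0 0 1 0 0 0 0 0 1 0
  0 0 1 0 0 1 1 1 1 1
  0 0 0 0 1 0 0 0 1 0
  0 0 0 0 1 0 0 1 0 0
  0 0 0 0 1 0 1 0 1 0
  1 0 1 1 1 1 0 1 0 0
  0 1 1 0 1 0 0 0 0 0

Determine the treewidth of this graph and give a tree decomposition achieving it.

Each bag holds 3 vertices, so the decomposition has width 2, which upper-bounds the treewidth. Conversely, {e, g, h} is a clique of size 3, and the vertices of any clique must share a bag in every tree decomposition; so some bag has ≥ 3 vertices and tw(G) ≥ 2. Therefore the treewidth is 2.

Treewidth 2.
One such decomposition:
Bags: B1 = {c, e, i}  B2 = {e, h, i}  B3 = {c, d, i}  B4 = {e, g, h}  B5 = {a, c, i}  B6 = {c, e, j}  B7 = {b, c, j}  B8 = {e, f, i}
Tree: B1–B2, B1–B3, B2–B4, B1–B5, B1–B6, B6–B7, B1–B8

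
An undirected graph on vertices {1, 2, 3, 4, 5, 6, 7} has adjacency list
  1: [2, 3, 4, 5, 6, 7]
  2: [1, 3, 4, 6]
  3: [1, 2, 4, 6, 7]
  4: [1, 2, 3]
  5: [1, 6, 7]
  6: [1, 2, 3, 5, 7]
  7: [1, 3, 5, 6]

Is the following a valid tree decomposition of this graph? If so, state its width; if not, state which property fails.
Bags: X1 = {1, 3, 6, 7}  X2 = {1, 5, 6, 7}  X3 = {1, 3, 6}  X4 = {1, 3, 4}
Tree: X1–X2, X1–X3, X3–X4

A tree decomposition must satisfy three properties: every vertex lies in some bag; for every edge, both endpoints lie together in some bag; and for every vertex, the bags containing it form a connected subtree. Here vertex 2 appears in no bag, so the decomposition is invalid.

No — vertex 2 appears in no bag.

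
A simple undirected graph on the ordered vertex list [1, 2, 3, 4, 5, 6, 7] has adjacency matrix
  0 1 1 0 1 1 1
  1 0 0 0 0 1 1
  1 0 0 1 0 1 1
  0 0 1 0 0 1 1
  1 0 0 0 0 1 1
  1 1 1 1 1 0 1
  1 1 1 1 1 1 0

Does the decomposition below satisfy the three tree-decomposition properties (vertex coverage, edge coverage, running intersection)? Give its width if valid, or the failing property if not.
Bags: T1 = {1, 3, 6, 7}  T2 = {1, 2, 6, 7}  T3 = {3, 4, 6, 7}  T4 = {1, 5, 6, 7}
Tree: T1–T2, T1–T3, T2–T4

Yes; width 3.

Vertex coverage: the bags together contain {1, 2, 3, 4, 5, 6, 7}, the full vertex set. Edge coverage: each edge of G has both endpoints in at least one bag. Running intersection: for every vertex, the bags containing it form a connected subtree. All three properties hold, so this is a valid tree decomposition of width max|bag| − 1 = 3, and hence tw(G) ≤ 3.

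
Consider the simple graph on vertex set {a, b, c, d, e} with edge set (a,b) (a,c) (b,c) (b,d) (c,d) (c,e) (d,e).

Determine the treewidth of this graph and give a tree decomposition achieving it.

The largest bag has 3 vertices, giving width 2; this decomposition certifies tw(G) ≤ 2. For the lower bound, the 3 vertices {c, d, e} are pairwise adjacent, and any tree decomposition puts a clique entirely inside one bag — forcing width ≥ 2. Therefore the treewidth is 2.

Treewidth 2.
Bags: B1 = {b, c, d}  B2 = {c, d, e}  B3 = {a, b, c}
Tree: B1–B2, B1–B3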